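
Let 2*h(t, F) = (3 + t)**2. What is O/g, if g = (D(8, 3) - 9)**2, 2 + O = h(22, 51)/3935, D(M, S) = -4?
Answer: -3023/266006 ≈ -0.011364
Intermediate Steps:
h(t, F) = (3 + t)**2/2
O = -3023/1574 (O = -2 + ((3 + 22)**2/2)/3935 = -2 + ((1/2)*25**2)*(1/3935) = -2 + ((1/2)*625)*(1/3935) = -2 + (625/2)*(1/3935) = -2 + 125/1574 = -3023/1574 ≈ -1.9206)
g = 169 (g = (-4 - 9)**2 = (-13)**2 = 169)
O/g = -3023/1574/169 = -3023/1574*1/169 = -3023/266006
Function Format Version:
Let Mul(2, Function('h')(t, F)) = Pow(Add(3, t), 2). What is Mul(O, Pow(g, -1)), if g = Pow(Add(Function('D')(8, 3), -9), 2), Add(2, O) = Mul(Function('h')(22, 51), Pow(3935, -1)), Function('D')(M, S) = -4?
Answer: Rational(-3023, 266006) ≈ -0.011364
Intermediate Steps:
Function('h')(t, F) = Mul(Rational(1, 2), Pow(Add(3, t), 2))
O = Rational(-3023, 1574) (O = Add(-2, Mul(Mul(Rational(1, 2), Pow(Add(3, 22), 2)), Pow(3935, -1))) = Add(-2, Mul(Mul(Rational(1, 2), Pow(25, 2)), Rational(1, 3935))) = Add(-2, Mul(Mul(Rational(1, 2), 625), Rational(1, 3935))) = Add(-2, Mul(Rational(625, 2), Rational(1, 3935))) = Add(-2, Rational(125, 1574)) = Rational(-3023, 1574) ≈ -1.9206)
g = 169 (g = Pow(Add(-4, -9), 2) = Pow(-13, 2) = 169)
Mul(O, Pow(g, -1)) = Mul(Rational(-3023, 1574), Pow(169, -1)) = Mul(Rational(-3023, 1574), Rational(1, 169)) = Rational(-3023, 266006)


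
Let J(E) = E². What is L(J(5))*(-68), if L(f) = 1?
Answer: -68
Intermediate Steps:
L(J(5))*(-68) = 1*(-68) = -68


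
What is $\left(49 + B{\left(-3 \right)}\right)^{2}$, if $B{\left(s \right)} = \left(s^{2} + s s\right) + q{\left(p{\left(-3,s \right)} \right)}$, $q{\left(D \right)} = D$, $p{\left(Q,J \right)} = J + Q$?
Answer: $3721$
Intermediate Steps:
$B{\left(s \right)} = -3 + s + 2 s^{2}$ ($B{\left(s \right)} = \left(s^{2} + s s\right) + \left(s - 3\right) = \left(s^{2} + s^{2}\right) + \left(-3 + s\right) = 2 s^{2} + \left(-3 + s\right) = -3 + s + 2 s^{2}$)
$\left(49 + B{\left(-3 \right)}\right)^{2} = \left(49 - \left(6 - 18\right)\right)^{2} = \left(49 - -12\right)^{2} = \left(49 + 12\right)^{2} = 61^{2} = 3721$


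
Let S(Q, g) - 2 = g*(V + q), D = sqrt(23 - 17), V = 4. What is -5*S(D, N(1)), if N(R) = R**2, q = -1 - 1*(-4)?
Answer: -45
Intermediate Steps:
q = 3 (q = -1 + 4 = 3)
D = sqrt(6) ≈ 2.4495
S(Q, g) = 2 + 7*g (S(Q, g) = 2 + g*(4 + 3) = 2 + g*7 = 2 + 7*g)
-5*S(D, N(1)) = -5*(2 + 7*1**2) = -5*(2 + 7*1) = -5*(2 + 7) = -5*9 = -45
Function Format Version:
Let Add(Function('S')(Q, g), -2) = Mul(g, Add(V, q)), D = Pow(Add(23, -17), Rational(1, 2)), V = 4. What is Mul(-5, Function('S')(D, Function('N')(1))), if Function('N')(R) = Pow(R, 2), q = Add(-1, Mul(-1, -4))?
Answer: -45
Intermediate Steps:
q = 3 (q = Add(-1, 4) = 3)
D = Pow(6, Rational(1, 2)) ≈ 2.4495
Function('S')(Q, g) = Add(2, Mul(7, g)) (Function('S')(Q, g) = Add(2, Mul(g, Add(4, 3))) = Add(2, Mul(g, 7)) = Add(2, Mul(7, g)))
Mul(-5, Function('S')(D, Function('N')(1))) = Mul(-5, Add(2, Mul(7, Pow(1, 2)))) = Mul(-5, Add(2, Mul(7, 1))) = Mul(-5, Add(2, 7)) = Mul(-5, 9) = -45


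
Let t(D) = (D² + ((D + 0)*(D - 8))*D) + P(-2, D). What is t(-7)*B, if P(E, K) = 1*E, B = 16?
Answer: -11008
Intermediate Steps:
P(E, K) = E
t(D) = -2 + D² + D²*(-8 + D) (t(D) = (D² + ((D + 0)*(D - 8))*D) - 2 = (D² + (D*(-8 + D))*D) - 2 = (D² + D²*(-8 + D)) - 2 = -2 + D² + D²*(-8 + D))
t(-7)*B = (-2 + (-7)³ - 7*(-7)²)*16 = (-2 - 343 - 7*49)*16 = (-2 - 343 - 343)*16 = -688*16 = -11008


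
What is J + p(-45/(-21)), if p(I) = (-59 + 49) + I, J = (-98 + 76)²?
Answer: 3333/7 ≈ 476.14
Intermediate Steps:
J = 484 (J = (-22)² = 484)
p(I) = -10 + I
J + p(-45/(-21)) = 484 + (-10 - 45/(-21)) = 484 + (-10 - 45*(-1/21)) = 484 + (-10 + 15/7) = 484 - 55/7 = 3333/7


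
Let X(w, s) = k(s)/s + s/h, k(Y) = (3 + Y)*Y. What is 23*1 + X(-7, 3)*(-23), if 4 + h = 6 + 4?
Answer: -253/2 ≈ -126.50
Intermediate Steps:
h = 6 (h = -4 + (6 + 4) = -4 + 10 = 6)
k(Y) = Y*(3 + Y)
X(w, s) = 3 + 7*s/6 (X(w, s) = (s*(3 + s))/s + s/6 = (3 + s) + s*(1/6) = (3 + s) + s/6 = 3 + 7*s/6)
23*1 + X(-7, 3)*(-23) = 23*1 + (3 + (7/6)*3)*(-23) = 23 + (3 + 7/2)*(-23) = 23 + (13/2)*(-23) = 23 - 299/2 = -253/2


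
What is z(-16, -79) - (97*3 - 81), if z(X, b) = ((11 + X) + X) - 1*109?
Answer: -340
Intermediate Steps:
z(X, b) = -98 + 2*X (z(X, b) = (11 + 2*X) - 109 = -98 + 2*X)
z(-16, -79) - (97*3 - 81) = (-98 + 2*(-16)) - (97*3 - 81) = (-98 - 32) - (291 - 81) = -130 - 1*210 = -130 - 210 = -340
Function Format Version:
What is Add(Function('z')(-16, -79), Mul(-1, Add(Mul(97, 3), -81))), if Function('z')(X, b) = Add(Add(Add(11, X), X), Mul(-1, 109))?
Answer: -340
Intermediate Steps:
Function('z')(X, b) = Add(-98, Mul(2, X)) (Function('z')(X, b) = Add(Add(11, Mul(2, X)), -109) = Add(-98, Mul(2, X)))
Add(Function('z')(-16, -79), Mul(-1, Add(Mul(97, 3), -81))) = Add(Add(-98, Mul(2, -16)), Mul(-1, Add(Mul(97, 3), -81))) = Add(Add(-98, -32), Mul(-1, Add(291, -81))) = Add(-130, Mul(-1, 210)) = Add(-130, -210) = -340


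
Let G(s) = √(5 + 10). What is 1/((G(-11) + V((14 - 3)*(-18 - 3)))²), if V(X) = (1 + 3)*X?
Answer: (924 - √15)⁻² ≈ 1.1811e-6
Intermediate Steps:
V(X) = 4*X
G(s) = √15
1/((G(-11) + V((14 - 3)*(-18 - 3)))²) = 1/((√15 + 4*((14 - 3)*(-18 - 3)))²) = 1/((√15 + 4*(11*(-21)))²) = 1/((√15 + 4*(-231))²) = 1/((√15 - 924)²) = 1/((-924 + √15)²) = (-924 + √15)⁻²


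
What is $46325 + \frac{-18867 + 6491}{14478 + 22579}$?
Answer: $\frac{1716653149}{37057} \approx 46325.0$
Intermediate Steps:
$46325 + \frac{-18867 + 6491}{14478 + 22579} = 46325 - \frac{12376}{37057} = \frac{1716653149}{37057}$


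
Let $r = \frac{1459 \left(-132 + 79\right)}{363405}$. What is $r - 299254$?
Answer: $- \frac{108750477197}{363405} \approx -2.9925 \cdot 10^{5}$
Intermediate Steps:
$r = - \frac{77327}{363405}$ ($r = 1459 \left(-53\right) \frac{1}{363405} = \left(-77327\right) \frac{1}{363405} = - \frac{77327}{363405} \approx -0.21278$)
$r - 299254 = - \frac{77327}{363405} - 299254 = - \frac{108750477197}{363405}$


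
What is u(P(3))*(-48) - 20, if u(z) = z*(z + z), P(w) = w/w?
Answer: -116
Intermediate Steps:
P(w) = 1
u(z) = 2*z² (u(z) = z*(2*z) = 2*z²)
u(P(3))*(-48) - 20 = (2*1²)*(-48) - 20 = (2*1)*(-48) - 20 = 2*(-48) - 20 = -96 - 20 = -116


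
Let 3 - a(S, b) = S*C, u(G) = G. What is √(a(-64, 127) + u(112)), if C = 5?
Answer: √435 ≈ 20.857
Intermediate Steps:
a(S, b) = 3 - 5*S (a(S, b) = 3 - S*5 = 3 - 5*S)
√(a(-64, 127) + u(112)) = √((3 - 5*(-64)) + 112) = √((3 + 320) + 112) = √(323 + 112) = √435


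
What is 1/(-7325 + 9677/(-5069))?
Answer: -5069/37140102 ≈ -0.00013648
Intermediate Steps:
1/(-7325 + 9677/(-5069)) = 1/(-7325 + 9677*(-1/5069)) = 1/(-7325 - 9677/5069) = 1/(-37140102/5069) = -5069/37140102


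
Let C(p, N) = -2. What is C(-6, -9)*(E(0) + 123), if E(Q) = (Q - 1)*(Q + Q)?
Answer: -246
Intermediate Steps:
E(Q) = 2*Q*(-1 + Q) (E(Q) = (-1 + Q)*(2*Q) = 2*Q*(-1 + Q))
C(-6, -9)*(E(0) + 123) = -2*(2*0*(-1 + 0) + 123) = -2*(2*0*(-1) + 123) = -2*(0 + 123) = -2*123 = -246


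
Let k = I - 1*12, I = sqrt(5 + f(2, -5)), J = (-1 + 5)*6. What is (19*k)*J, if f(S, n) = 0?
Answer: -5472 + 456*sqrt(5) ≈ -4452.4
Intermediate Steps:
J = 24 (J = 4*6 = 24)
I = sqrt(5) (I = sqrt(5 + 0) = sqrt(5) ≈ 2.2361)
k = -12 + sqrt(5) (k = sqrt(5) - 1*12 = sqrt(5) - 12 = -12 + sqrt(5) ≈ -9.7639)
(19*k)*J = (19*(-12 + sqrt(5)))*24 = (-228 + 19*sqrt(5))*24 = -5472 + 456*sqrt(5)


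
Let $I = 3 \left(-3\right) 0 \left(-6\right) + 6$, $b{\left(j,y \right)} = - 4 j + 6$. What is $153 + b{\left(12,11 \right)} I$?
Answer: $-99$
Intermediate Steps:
$b{\left(j,y \right)} = 6 - 4 j$
$I = 6$ ($I = \left(-9\right) 0 \left(-6\right) + 6 = 0 \left(-6\right) + 6 = 0 + 6 = 6$)
$153 + b{\left(12,11 \right)} I = 153 + \left(6 - 48\right) 6 = 153 - 252 = -99$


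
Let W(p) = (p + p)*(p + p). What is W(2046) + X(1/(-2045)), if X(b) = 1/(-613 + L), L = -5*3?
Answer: 10515523391/628 ≈ 1.6744e+7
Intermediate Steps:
W(p) = 4*p**2 (W(p) = (2*p)*(2*p) = 4*p**2)
L = -15
X(b) = -1/628 (X(b) = 1/(-613 - 15) = 1/(-628) = -1/628)
W(2046) + X(1/(-2045)) = 4*2046**2 - 1/628 = 4*4186116 - 1/628 = 16744464 - 1/628 = 10515523391/628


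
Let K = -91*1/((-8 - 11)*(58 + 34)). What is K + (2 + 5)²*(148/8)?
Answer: 1584653/1748 ≈ 906.55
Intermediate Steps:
K = 91/1748 (K = -91/(92*(-19)) = -91/(-1748) = -91*(-1/1748) = 91/1748 ≈ 0.052059)
K + (2 + 5)²*(148/8) = 91/1748 + (2 + 5)²*(148/8) = 91/1748 + 7²*(148*(⅛)) = 91/1748 + 49*(37/2) = 91/1748 + 1813/2 = 1584653/1748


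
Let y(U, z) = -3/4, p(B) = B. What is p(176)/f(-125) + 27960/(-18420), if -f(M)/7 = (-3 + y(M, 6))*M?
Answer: -6332378/4029375 ≈ -1.5716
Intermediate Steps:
y(U, z) = -¾ (y(U, z) = -3*¼ = -¾)
f(M) = 105*M/4 (f(M) = -7*(-3 - ¾)*M = -(-105)*M/4 = 105*M/4)
p(176)/f(-125) + 27960/(-18420) = 176/(((105/4)*(-125))) + 27960/(-18420) = 176/(-13125/4) + 27960*(-1/18420) = 176*(-4/13125) - 466/307 = -704/13125 - 466/307 = -6332378/4029375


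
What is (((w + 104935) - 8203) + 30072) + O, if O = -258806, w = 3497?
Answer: -128505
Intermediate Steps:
(((w + 104935) - 8203) + 30072) + O = (((3497 + 104935) - 8203) + 30072) - 258806 = ((108432 - 8203) + 30072) - 258806 = (100229 + 30072) - 258806 = 130301 - 258806 = -128505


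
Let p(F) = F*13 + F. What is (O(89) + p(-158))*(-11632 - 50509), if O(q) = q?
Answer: 131925343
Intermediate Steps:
p(F) = 14*F (p(F) = 13*F + F = 14*F)
(O(89) + p(-158))*(-11632 - 50509) = (89 + 14*(-158))*(-11632 - 50509) = (89 - 2212)*(-62141) = -2123*(-62141) = 131925343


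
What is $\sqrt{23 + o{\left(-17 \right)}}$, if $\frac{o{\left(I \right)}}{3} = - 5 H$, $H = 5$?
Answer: $2 i \sqrt{13} \approx 7.2111 i$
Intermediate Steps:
$o{\left(I \right)} = -75$ ($o{\left(I \right)} = 3 \left(\left(-5\right) 5\right) = 3 \left(-25\right) = -75$)
$\sqrt{23 + o{\left(-17 \right)}} = \sqrt{23 - 75} = \sqrt{-52} = 2 i \sqrt{13}$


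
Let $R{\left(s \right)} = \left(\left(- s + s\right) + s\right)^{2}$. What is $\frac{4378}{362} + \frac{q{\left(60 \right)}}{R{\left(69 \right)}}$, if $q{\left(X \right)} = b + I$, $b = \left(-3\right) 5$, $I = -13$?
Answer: $\frac{10416761}{861741} \approx 12.088$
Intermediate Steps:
$b = -15$
$R{\left(s \right)} = s^{2}$ ($R{\left(s \right)} = \left(0 + s\right)^{2} = s^{2}$)
$q{\left(X \right)} = -28$ ($q{\left(X \right)} = -15 - 13 = -28$)
$\frac{4378}{362} + \frac{q{\left(60 \right)}}{R{\left(69 \right)}} = \frac{4378}{362} - \frac{28}{69^{2}} = 4378 \cdot \frac{1}{362} - \frac{28}{4761} = \frac{2189}{181} - \frac{28}{4761} = \frac{10416761}{861741}$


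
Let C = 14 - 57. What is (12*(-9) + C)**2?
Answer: 22801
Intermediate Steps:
C = -43
(12*(-9) + C)**2 = (12*(-9) - 43)**2 = (-108 - 43)**2 = (-151)**2 = 22801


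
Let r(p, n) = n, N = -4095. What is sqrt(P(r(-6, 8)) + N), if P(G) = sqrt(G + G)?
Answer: I*sqrt(4091) ≈ 63.961*I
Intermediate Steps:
P(G) = sqrt(2)*sqrt(G) (P(G) = sqrt(2*G) = sqrt(2)*sqrt(G))
sqrt(P(r(-6, 8)) + N) = sqrt(sqrt(2)*sqrt(8) - 4095) = sqrt(sqrt(2)*(2*sqrt(2)) - 4095) = sqrt(4 - 4095) = sqrt(-4091) = I*sqrt(4091)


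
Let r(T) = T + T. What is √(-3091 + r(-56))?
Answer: I*√3203 ≈ 56.595*I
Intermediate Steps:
r(T) = 2*T
√(-3091 + r(-56)) = √(-3091 + 2*(-56)) = √(-3091 - 112) = √(-3203) = I*√3203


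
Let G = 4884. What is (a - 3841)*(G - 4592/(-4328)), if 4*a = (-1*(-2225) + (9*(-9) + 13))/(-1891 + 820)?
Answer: -7248809744803/386274 ≈ -1.8766e+7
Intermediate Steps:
a = -719/1428 (a = ((-1*(-2225) + (9*(-9) + 13))/(-1891 + 820))/4 = ((2225 + (-81 + 13))/(-1071))/4 = ((2225 - 68)*(-1/1071))/4 = (2157*(-1/1071))/4 = (¼)*(-719/357) = -719/1428 ≈ -0.50350)
(a - 3841)*(G - 4592/(-4328)) = (-719/1428 - 3841)*(4884 - 4592/(-4328)) = -5485667*(4884 - 4592*(-1/4328))/1428 = -5485667*(4884 + 574/541)/1428 = -5485667/1428*2642818/541 = -7248809744803/386274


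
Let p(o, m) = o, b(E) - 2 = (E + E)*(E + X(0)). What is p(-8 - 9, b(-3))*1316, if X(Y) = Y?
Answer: -22372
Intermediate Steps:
b(E) = 2 + 2*E**2 (b(E) = 2 + (E + E)*(E + 0) = 2 + (2*E)*E = 2 + 2*E**2)
p(-8 - 9, b(-3))*1316 = (-8 - 9)*1316 = -17*1316 = -22372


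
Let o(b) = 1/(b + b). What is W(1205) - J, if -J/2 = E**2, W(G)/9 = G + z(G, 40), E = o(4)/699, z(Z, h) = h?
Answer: 175192774561/15635232 ≈ 11205.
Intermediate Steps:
o(b) = 1/(2*b)
E = 1/5592 (E = ((1/2)/4)/699 = ((1/2)*(1/4))*(1/699) = (1/8)*(1/699) = 1/5592 ≈ 0.00017883)
W(G) = 360 + 9*G (W(G) = 9*(G + 40) = 9*(40 + G) = 360 + 9*G)
J = -1/15635232 (J = -2*(1/5592)**2 = -2*1/31270464 = -1/15635232 ≈ -6.3958e-8)
W(1205) - J = (360 + 9*1205) - 1*(-1/15635232) = (360 + 10845) + 1/15635232 = 11205 + 1/15635232 = 175192774561/15635232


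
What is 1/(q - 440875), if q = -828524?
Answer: -1/1269399 ≈ -7.8777e-7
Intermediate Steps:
1/(q - 440875) = 1/(-828524 - 440875) = 1/(-1269399) = -1/1269399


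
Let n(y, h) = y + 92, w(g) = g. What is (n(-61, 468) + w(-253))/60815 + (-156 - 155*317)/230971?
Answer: -3048907727/14046501365 ≈ -0.21706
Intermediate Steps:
n(y, h) = 92 + y
(n(-61, 468) + w(-253))/60815 + (-156 - 155*317)/230971 = ((92 - 61) - 253)/60815 + (-156 - 155*317)/230971 = (31 - 253)*(1/60815) + (-156 - 49135)*(1/230971) = -222*1/60815 - 49291*1/230971 = -222/60815 - 49291/230971 = -3048907727/14046501365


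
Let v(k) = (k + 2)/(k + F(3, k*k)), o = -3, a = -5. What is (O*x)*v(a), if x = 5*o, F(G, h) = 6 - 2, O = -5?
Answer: 225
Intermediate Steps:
F(G, h) = 4
v(k) = (2 + k)/(4 + k) (v(k) = (k + 2)/(k + 4) = (2 + k)/(4 + k))
x = -15 (x = 5*(-3) = -15)
(O*x)*v(a) = (-5*(-15))*((2 - 5)/(4 - 5)) = 75*(-3/(-1)) = 75*(-1*(-3)) = 75*3 = 225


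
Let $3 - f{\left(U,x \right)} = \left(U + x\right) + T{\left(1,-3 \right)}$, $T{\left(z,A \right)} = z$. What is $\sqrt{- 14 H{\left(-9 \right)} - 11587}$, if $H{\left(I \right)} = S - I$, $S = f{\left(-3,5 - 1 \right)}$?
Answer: $3 i \sqrt{1303} \approx 108.29 i$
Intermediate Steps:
$f{\left(U,x \right)} = 2 - U - x$ ($f{\left(U,x \right)} = 3 - \left(\left(U + x\right) + 1\right) = 3 - \left(1 + U + x\right) = 2 - U - x$)
$S = 1$ ($S = 2 - -3 - \left(5 - 1\right) = 2 + 3 - 4 = 1$)
$H{\left(I \right)} = 1 - I$
$\sqrt{- 14 H{\left(-9 \right)} - 11587} = \sqrt{- 14 \left(1 - -9\right) - 11587} = \sqrt{- 14 \left(1 + 9\right) - 11587} = \sqrt{\left(-14\right) 10 - 11587} = \sqrt{-140 - 11587} = \sqrt{-11727} = 3 i \sqrt{1303}$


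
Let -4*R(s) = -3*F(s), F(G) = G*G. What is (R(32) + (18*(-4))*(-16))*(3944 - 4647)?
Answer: -1349760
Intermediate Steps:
F(G) = G²
R(s) = 3*s²/4 (R(s) = -(-3)*s²/4 = 3*s²/4)
(R(32) + (18*(-4))*(-16))*(3944 - 4647) = ((¾)*32² + (18*(-4))*(-16))*(3944 - 4647) = ((¾)*1024 - 72*(-16))*(-703) = (768 + 1152)*(-703) = 1920*(-703) = -1349760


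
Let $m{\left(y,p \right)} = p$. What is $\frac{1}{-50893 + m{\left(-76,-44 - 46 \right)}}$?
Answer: $- \frac{1}{50983} \approx -1.9614 \cdot 10^{-5}$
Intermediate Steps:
$\frac{1}{-50893 + m{\left(-76,-44 - 46 \right)}} = \frac{1}{-50893 - 90} = \frac{1}{-50983} = - \frac{1}{50983}$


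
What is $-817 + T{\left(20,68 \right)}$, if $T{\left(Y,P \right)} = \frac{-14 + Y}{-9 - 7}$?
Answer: $- \frac{6539}{8} \approx -817.38$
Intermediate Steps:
$T{\left(Y,P \right)} = \frac{7}{8} - \frac{Y}{16}$ ($T{\left(Y,P \right)} = \frac{-14 + Y}{-16} = \left(-14 + Y\right) \left(- \frac{1}{16}\right) = \frac{7}{8} - \frac{Y}{16}$)
$-817 + T{\left(20,68 \right)} = -817 + \left(\frac{7}{8} - \frac{5}{4}\right) = -817 - \frac{3}{8} = - \frac{6539}{8}$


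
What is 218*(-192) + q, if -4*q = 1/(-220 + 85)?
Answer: -22602239/540 ≈ -41856.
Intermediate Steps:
q = 1/540 (q = -1/(4*(-220 + 85)) = -¼/(-135) = -¼*(-1/135) = 1/540 ≈ 0.0018519)
218*(-192) + q = 218*(-192) + 1/540 = -41856 + 1/540 = -22602239/540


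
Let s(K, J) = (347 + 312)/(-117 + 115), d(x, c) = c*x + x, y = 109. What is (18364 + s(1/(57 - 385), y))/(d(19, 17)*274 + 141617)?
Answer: 36069/470650 ≈ 0.076637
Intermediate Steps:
d(x, c) = x + c*x
s(K, J) = -659/2 (s(K, J) = 659/(-2) = 659*(-1/2) = -659/2)
(18364 + s(1/(57 - 385), y))/(d(19, 17)*274 + 141617) = (18364 - 659/2)/((19*(1 + 17))*274 + 141617) = 36069/(2*((19*18)*274 + 141617)) = 36069/(2*(342*274 + 141617)) = 36069/(2*(93708 + 141617)) = (36069/2)/235325 = (36069/2)*(1/235325) = 36069/470650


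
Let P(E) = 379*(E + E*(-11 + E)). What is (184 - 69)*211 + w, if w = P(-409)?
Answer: 64973874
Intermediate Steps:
P(E) = 379*E + 379*E*(-11 + E)
w = 64949609 (w = 379*(-409)*(-10 - 409) = 379*(-409)*(-419) = 64949609)
(184 - 69)*211 + w = (184 - 69)*211 + 64949609 = 115*211 + 64949609 = 24265 + 64949609 = 64973874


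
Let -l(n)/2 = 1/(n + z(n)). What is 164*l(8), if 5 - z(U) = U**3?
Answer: 328/499 ≈ 0.65731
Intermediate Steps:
z(U) = 5 - U**3
l(n) = -2/(5 + n - n**3) (l(n) = -2/(n + (5 - n**3)) = -2/(5 + n - n**3))
164*l(8) = 164*(2/(-5 + 8**3 - 1*8)) = 164*(2/(-5 + 512 - 8)) = 164*(2/499) = 328/499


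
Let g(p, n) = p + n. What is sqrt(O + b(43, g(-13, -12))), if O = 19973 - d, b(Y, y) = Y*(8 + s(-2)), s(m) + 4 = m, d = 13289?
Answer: sqrt(6770) ≈ 82.280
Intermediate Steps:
s(m) = -4 + m
g(p, n) = n + p
b(Y, y) = 2*Y (b(Y, y) = Y*(8 + (-4 - 2)) = Y*(8 - 6) = Y*2 = 2*Y)
O = 6684 (O = 19973 - 1*13289 = 19973 - 13289 = 6684)
sqrt(O + b(43, g(-13, -12))) = sqrt(6684 + 2*43) = sqrt(6684 + 86) = sqrt(6770)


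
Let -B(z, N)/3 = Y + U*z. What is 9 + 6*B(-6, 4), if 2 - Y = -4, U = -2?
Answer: -315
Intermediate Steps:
Y = 6 (Y = 2 - 1*(-4) = 2 + 4 = 6)
B(z, N) = -18 + 6*z (B(z, N) = -3*(6 - 2*z) = -18 + 6*z)
9 + 6*B(-6, 4) = 9 + 6*(-18 + 6*(-6)) = 9 + 6*(-18 - 36) = 9 + 6*(-54) = 9 - 324 = -315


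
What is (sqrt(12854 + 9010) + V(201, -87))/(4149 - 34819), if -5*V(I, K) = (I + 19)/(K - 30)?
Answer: -22/1794195 - sqrt(5466)/15335 ≈ -0.0048334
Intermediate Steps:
V(I, K) = -(19 + I)/(5*(-30 + K)) (V(I, K) = -(I + 19)/(5*(K - 30)) = -(19 + I)/(5*(-30 + K)))
(sqrt(12854 + 9010) + V(201, -87))/(4149 - 34819) = (sqrt(12854 + 9010) + (-19 - 1*201)/(5*(-30 - 87)))/(4149 - 34819) = (sqrt(21864) + (1/5)*(-19 - 201)/(-117))/(-30670) = (2*sqrt(5466) + (1/5)*(-1/117)*(-220))*(-1/30670) = (2*sqrt(5466) + 44/117)*(-1/30670) = (44/117 + 2*sqrt(5466))*(-1/30670) = -22/1794195 - sqrt(5466)/15335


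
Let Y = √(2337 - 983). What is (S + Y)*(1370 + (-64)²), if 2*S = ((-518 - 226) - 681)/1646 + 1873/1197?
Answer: 1254659263/656754 + 5466*√1354 ≈ 2.0304e+5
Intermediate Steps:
Y = √1354 ≈ 36.797
S = 1377233/3940524 (S = (((-518 - 226) - 681)/1646 + 1873/1197)/2 = ((-744 - 681)*(1/1646) + 1873*(1/1197))/2 = (-1425*1/1646 + 1873/1197)/2 = (-1425/1646 + 1873/1197)/2 = (½)*(1377233/1970262) = 1377233/3940524 ≈ 0.34950)
(S + Y)*(1370 + (-64)²) = (1377233/3940524 + √1354)*(1370 + (-64)²) = (1377233/3940524 + √1354)*(1370 + 4096) = (1377233/3940524 + √1354)*5466 = 1254659263/656754 + 5466*√1354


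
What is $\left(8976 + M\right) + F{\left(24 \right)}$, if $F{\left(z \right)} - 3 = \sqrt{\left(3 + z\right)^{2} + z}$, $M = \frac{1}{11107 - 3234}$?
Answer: $\frac{70691668}{7873} + \sqrt{753} \approx 9006.4$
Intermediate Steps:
$M = \frac{1}{7873} \approx 0.00012702$
$F{\left(z \right)} = 3 + \sqrt{z + \left(3 + z\right)^{2}}$ ($F{\left(z \right)} = 3 + \sqrt{\left(3 + z\right)^{2} + z} = 3 + \sqrt{z + \left(3 + z\right)^{2}}$)
$\left(8976 + M\right) + F{\left(24 \right)} = \left(8976 + \frac{1}{7873}\right) + \left(3 + \sqrt{24 + \left(3 + 24\right)^{2}}\right) = \frac{70668049}{7873} + \left(3 + \sqrt{24 + 27^{2}}\right) = \frac{70668049}{7873} + \left(3 + \sqrt{24 + 729}\right) = \frac{70668049}{7873} + \left(3 + \sqrt{753}\right) = \frac{70691668}{7873} + \sqrt{753}$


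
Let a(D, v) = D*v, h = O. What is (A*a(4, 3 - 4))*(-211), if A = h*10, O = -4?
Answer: -33760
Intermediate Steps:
h = -4
A = -40 (A = -4*10 = -40)
(A*a(4, 3 - 4))*(-211) = -160*(3 - 4)*(-211) = -160*(-1)*(-211) = -40*(-4)*(-211) = 160*(-211) = -33760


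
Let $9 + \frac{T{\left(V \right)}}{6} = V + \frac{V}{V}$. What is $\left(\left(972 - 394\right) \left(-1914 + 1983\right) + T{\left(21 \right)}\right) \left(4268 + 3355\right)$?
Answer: $304615080$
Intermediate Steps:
$T{\left(V \right)} = -48 + 6 V$ ($T{\left(V \right)} = -54 + 6 \left(V + \frac{V}{V}\right) = -54 + 6 \left(V + 1\right) = -54 + 6 \left(1 + V\right) = -54 + \left(6 + 6 V\right) = -48 + 6 V$)
$\left(\left(972 - 394\right) \left(-1914 + 1983\right) + T{\left(21 \right)}\right) \left(4268 + 3355\right) = \left(\left(972 - 394\right) \left(-1914 + 1983\right) + \left(-48 + 6 \cdot 21\right)\right) \left(4268 + 3355\right) = \left(578 \cdot 69 + \left(-48 + 126\right)\right) 7623 = \left(39882 + 78\right) 7623 = 39960 \cdot 7623 = 304615080$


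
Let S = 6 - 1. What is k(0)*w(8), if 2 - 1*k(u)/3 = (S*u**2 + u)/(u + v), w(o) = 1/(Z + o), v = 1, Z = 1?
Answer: 2/3 ≈ 0.66667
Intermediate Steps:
S = 5
w(o) = 1/(1 + o)
k(u) = 6 - 3*(u + 5*u**2)/(1 + u) (k(u) = 6 - 3*(5*u**2 + u)/(u + 1) = 6 - 3*(u + 5*u**2)/(1 + u))
k(0)*w(8) = (3*(2 + 0 - 5*0**2)/(1 + 0))/(1 + 8) = (3*(2 + 0 - 5*0)/1)/9 = (3*1*(2 + 0 + 0))*(1/9) = (3*1*2)*(1/9) = 6*(1/9) = 2/3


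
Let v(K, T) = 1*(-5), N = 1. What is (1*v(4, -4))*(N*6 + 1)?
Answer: -35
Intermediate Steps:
v(K, T) = -5
(1*v(4, -4))*(N*6 + 1) = (1*(-5))*(1*6 + 1) = -5*(6 + 1) = -5*7 = -35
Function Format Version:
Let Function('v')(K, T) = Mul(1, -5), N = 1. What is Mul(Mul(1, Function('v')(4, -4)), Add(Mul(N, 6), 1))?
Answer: -35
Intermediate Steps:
Function('v')(K, T) = -5
Mul(Mul(1, Function('v')(4, -4)), Add(Mul(N, 6), 1)) = Mul(Mul(1, -5), Add(Mul(1, 6), 1)) = Mul(-5, Add(6, 1)) = Mul(-5, 7) = -35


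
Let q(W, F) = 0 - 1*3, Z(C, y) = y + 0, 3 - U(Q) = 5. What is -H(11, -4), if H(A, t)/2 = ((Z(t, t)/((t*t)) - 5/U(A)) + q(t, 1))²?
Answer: -9/8 ≈ -1.1250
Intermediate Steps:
U(Q) = -2 (U(Q) = 3 - 1*5 = 3 - 5 = -2)
Z(C, y) = y
q(W, F) = -3 (q(W, F) = 0 - 3 = -3)
H(A, t) = 2*(-½ + 1/t)² (H(A, t) = 2*((t/((t*t)) - 5/(-2)) - 3)² = 2*((t/(t²) - 5*(-½)) - 3)² = 2*((t/t² + 5/2) - 3)² = 2*((1/t + 5/2) - 3)² = 2*((5/2 + 1/t) - 3)² = 2*(-½ + 1/t)²)
-H(11, -4) = -(2 - 1*(-4))²/(2*(-4)²) = -(2 + 4)²/(2*16) = -6²/(2*16) = -36/(2*16) = -1*9/8 = -9/8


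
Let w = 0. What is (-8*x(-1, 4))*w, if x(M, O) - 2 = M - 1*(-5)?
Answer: 0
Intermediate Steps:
x(M, O) = 7 + M (x(M, O) = 2 + (M - 1*(-5)) = 2 + (M + 5) = 2 + (5 + M) = 7 + M)
(-8*x(-1, 4))*w = -8*(7 - 1)*0 = -8*6*0 = -48*0 = 0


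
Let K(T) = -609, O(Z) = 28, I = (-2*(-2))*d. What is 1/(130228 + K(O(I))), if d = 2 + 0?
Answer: 1/129619 ≈ 7.7149e-6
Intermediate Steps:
d = 2
I = 8 (I = -2*(-2)*2 = 4*2 = 8)
1/(130228 + K(O(I))) = 1/(130228 - 609) = 1/129619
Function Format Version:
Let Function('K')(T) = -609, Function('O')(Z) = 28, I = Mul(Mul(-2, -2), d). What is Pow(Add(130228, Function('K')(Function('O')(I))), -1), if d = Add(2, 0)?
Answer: Rational(1, 129619) ≈ 7.7149e-6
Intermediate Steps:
d = 2
I = 8 (I = Mul(Mul(-2, -2), 2) = Mul(4, 2) = 8)
Pow(Add(130228, Function('K')(Function('O')(I))), -1) = Pow(Add(130228, -609), -1) = Pow(129619, -1) = Rational(1, 129619)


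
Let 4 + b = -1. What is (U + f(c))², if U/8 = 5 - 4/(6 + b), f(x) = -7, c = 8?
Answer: 1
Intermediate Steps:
b = -5 (b = -4 - 1 = -5)
U = 8 (U = 8*(5 - 4/(6 - 5)) = 8*(5 - 4/1) = 8*(5 - 4*1) = 8*(5 - 4) = 8*1 = 8)
(U + f(c))² = (8 - 7)² = 1² = 1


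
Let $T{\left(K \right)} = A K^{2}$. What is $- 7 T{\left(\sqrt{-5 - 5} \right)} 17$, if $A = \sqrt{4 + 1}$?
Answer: $1190 \sqrt{5} \approx 2660.9$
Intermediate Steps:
$A = \sqrt{5} \approx 2.2361$
$T{\left(K \right)} = \sqrt{5} K^{2}$
$- 7 T{\left(\sqrt{-5 - 5} \right)} 17 = - 7 \sqrt{5} \left(\sqrt{-5 - 5}\right)^{2} \cdot 17 = - 7 \sqrt{5} \left(\sqrt{-10}\right)^{2} \cdot 17 = - 7 \sqrt{5} \left(i \sqrt{10}\right)^{2} \cdot 17 = - 7 \sqrt{5} \left(-10\right) 17 = - 7 \left(- 10 \sqrt{5}\right) 17 = 70 \sqrt{5} \cdot 17 = 1190 \sqrt{5}$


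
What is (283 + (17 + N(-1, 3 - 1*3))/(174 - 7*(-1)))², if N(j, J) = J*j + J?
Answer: 2625537600/32761 ≈ 80142.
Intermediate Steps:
N(j, J) = J + J*j
(283 + (17 + N(-1, 3 - 1*3))/(174 - 7*(-1)))² = (283 + (17 + (3 - 1*3)*(1 - 1))/(174 - 7*(-1)))² = (283 + (17 + (3 - 3)*0)/(174 + 7))² = (283 + (17 + 0*0)/181)² = (283 + (17 + 0)*(1/181))² = (283 + 17*(1/181))² = (283 + 17/181)² = (51240/181)² = 2625537600/32761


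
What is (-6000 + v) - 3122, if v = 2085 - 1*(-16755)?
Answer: 9718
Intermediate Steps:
v = 18840 (v = 2085 + 16755 = 18840)
(-6000 + v) - 3122 = (-6000 + 18840) - 3122 = 12840 - 3122 = 9718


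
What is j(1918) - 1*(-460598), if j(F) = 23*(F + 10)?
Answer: 504942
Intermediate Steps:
j(F) = 230 + 23*F (j(F) = 23*(10 + F) = 230 + 23*F)
j(1918) - 1*(-460598) = (230 + 23*1918) - 1*(-460598) = (230 + 44114) + 460598 = 44344 + 460598 = 504942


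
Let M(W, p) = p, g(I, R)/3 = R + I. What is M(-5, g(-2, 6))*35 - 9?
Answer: 411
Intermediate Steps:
g(I, R) = 3*I + 3*R (g(I, R) = 3*(R + I) = 3*(I + R) = 3*I + 3*R)
M(-5, g(-2, 6))*35 - 9 = (3*(-2) + 3*6)*35 - 9 = (-6 + 18)*35 - 9 = 12*35 - 9 = 420 - 9 = 411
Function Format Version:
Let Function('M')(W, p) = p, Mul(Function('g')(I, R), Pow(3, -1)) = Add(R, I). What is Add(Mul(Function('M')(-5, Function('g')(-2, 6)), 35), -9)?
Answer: 411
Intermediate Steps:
Function('g')(I, R) = Add(Mul(3, I), Mul(3, R)) (Function('g')(I, R) = Mul(3, Add(R, I)) = Mul(3, Add(I, R)) = Add(Mul(3, I), Mul(3, R)))
Add(Mul(Function('M')(-5, Function('g')(-2, 6)), 35), -9) = Add(Mul(Add(Mul(3, -2), Mul(3, 6)), 35), -9) = Add(Mul(Add(-6, 18), 35), -9) = Add(Mul(12, 35), -9) = Add(420, -9) = 411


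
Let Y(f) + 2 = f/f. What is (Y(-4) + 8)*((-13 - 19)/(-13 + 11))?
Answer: 112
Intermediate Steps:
Y(f) = -1 (Y(f) = -2 + f/f = -2 + 1 = -1)
(Y(-4) + 8)*((-13 - 19)/(-13 + 11)) = (-1 + 8)*((-13 - 19)/(-13 + 11)) = 7*(-32/(-2)) = 7*(-32*(-½)) = 7*16 = 112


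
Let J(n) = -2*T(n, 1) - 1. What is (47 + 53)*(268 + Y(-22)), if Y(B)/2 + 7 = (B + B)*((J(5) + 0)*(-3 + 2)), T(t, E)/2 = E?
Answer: -18600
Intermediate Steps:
T(t, E) = 2*E
J(n) = -5 (J(n) = -4 - 1 = -5)
Y(B) = -14 + 20*B (Y(B) = -14 + 2*((B + B)*((-5 + 0)*(-3 + 2))) = -14 + 2*((2*B)*(-5*(-1))) = -14 + 2*((2*B)*5) = -14 + 2*(10*B) = -14 + 20*B)
(47 + 53)*(268 + Y(-22)) = (47 + 53)*(268 + (-14 + 20*(-22))) = 100*(268 + (-14 - 440)) = 100*(268 - 454) = 100*(-186) = -18600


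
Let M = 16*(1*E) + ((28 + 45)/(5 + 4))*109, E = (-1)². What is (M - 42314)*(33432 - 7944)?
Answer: -1055557200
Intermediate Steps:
E = 1
M = 8101/9 (M = 16*(1*1) + ((28 + 45)/(5 + 4))*109 = 16*1 + (73/9)*109 = 16 + (73*(⅑))*109 = 16 + (73/9)*109 = 16 + 7957/9 = 8101/9 ≈ 900.11)
(M - 42314)*(33432 - 7944) = (8101/9 - 42314)*(33432 - 7944) = -372725/9*25488 = -1055557200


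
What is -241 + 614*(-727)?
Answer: -446619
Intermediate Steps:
-241 + 614*(-727) = -241 - 446378 = -446619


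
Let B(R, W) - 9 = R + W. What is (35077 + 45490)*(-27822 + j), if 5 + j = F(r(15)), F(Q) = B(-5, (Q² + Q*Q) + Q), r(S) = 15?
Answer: -2204151986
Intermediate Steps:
B(R, W) = 9 + R + W (B(R, W) = 9 + (R + W) = 9 + R + W)
F(Q) = 4 + Q + 2*Q² (F(Q) = 9 - 5 + ((Q² + Q*Q) + Q) = 9 - 5 + ((Q² + Q²) + Q) = 9 - 5 + (2*Q² + Q) = 9 - 5 + (Q + 2*Q²) = 4 + Q + 2*Q²)
j = 464 (j = -5 + (4 + 15*(1 + 2*15)) = -5 + (4 + 15*(1 + 30)) = -5 + (4 + 15*31) = -5 + (4 + 465) = -5 + 469 = 464)
(35077 + 45490)*(-27822 + j) = (35077 + 45490)*(-27822 + 464) = 80567*(-27358) = -2204151986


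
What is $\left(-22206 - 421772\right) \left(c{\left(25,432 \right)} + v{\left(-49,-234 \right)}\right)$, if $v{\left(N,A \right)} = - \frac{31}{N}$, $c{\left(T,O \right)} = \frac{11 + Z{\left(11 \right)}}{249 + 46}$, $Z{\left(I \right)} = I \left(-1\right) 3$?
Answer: $- \frac{3581570526}{14455} \approx -2.4777 \cdot 10^{5}$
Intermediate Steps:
$Z{\left(I \right)} = - 3 I$ ($Z{\left(I \right)} = - I 3 = - 3 I$)
$c{\left(T,O \right)} = - \frac{22}{295}$ ($c{\left(T,O \right)} = \frac{11 - 33}{249 + 46} = \frac{11 - 33}{295} = \left(-22\right) \frac{1}{295} = - \frac{22}{295}$)
$\left(-22206 - 421772\right) \left(c{\left(25,432 \right)} + v{\left(-49,-234 \right)}\right) = \left(-22206 - 421772\right) \left(- \frac{22}{295} - \frac{31}{-49}\right) = - 443978 \left(- \frac{22}{295} - - \frac{31}{49}\right) = - 443978 \left(- \frac{22}{295} + \frac{31}{49}\right) = \left(-443978\right) \frac{8067}{14455} = - \frac{3581570526}{14455}$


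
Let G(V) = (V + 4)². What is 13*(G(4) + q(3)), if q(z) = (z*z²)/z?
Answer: 949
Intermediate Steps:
G(V) = (4 + V)²
q(z) = z² (q(z) = z³/z = z²)
13*(G(4) + q(3)) = 13*((4 + 4)² + 3²) = 13*(8² + 9) = 13*(64 + 9) = 13*73 = 949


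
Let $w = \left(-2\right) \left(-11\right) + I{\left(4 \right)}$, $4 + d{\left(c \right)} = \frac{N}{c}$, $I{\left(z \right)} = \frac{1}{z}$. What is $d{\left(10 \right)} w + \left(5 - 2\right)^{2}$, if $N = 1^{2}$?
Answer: $- \frac{3111}{40} \approx -77.775$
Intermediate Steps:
$N = 1$
$d{\left(c \right)} = -4 + \frac{1}{c}$ ($d{\left(c \right)} = -4 + 1 \frac{1}{c} = -4 + \frac{1}{c}$)
$w = \frac{89}{4}$ ($w = \left(-2\right) \left(-11\right) + \frac{1}{4} = 22 + \frac{1}{4} = \frac{89}{4} \approx 22.25$)
$d{\left(10 \right)} w + \left(5 - 2\right)^{2} = \left(-4 + \frac{1}{10}\right) \frac{89}{4} + \left(5 - 2\right)^{2} = \left(-4 + \frac{1}{10}\right) \frac{89}{4} + 3^{2} = \left(- \frac{39}{10}\right) \frac{89}{4} + 9 = - \frac{3471}{40} + 9 = - \frac{3111}{40}$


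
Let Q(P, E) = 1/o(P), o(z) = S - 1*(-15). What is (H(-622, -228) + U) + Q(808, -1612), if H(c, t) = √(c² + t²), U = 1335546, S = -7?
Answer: 10684369/8 + 2*√109717 ≈ 1.3362e+6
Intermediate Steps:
o(z) = 8 (o(z) = -7 - 1*(-15) = -7 + 15 = 8)
Q(P, E) = ⅛ (Q(P, E) = 1/8 = ⅛)
(H(-622, -228) + U) + Q(808, -1612) = (√((-622)² + (-228)²) + 1335546) + ⅛ = (√(386884 + 51984) + 1335546) + ⅛ = (√438868 + 1335546) + ⅛ = (2*√109717 + 1335546) + ⅛ = (1335546 + 2*√109717) + ⅛ = 10684369/8 + 2*√109717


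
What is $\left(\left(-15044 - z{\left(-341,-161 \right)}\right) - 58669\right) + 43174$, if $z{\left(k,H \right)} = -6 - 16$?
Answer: $-30517$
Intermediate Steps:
$z{\left(k,H \right)} = -22$
$\left(\left(-15044 - z{\left(-341,-161 \right)}\right) - 58669\right) + 43174 = \left(\left(-15044 - -22\right) - 58669\right) + 43174 = \left(\left(-15044 + 22\right) - 58669\right) + 43174 = \left(-15022 - 58669\right) + 43174 = -73691 + 43174 = -30517$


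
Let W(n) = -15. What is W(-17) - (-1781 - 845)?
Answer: 2611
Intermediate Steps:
W(-17) - (-1781 - 845) = -15 - (-1781 - 845) = -15 - 1*(-2626) = -15 + 2626 = 2611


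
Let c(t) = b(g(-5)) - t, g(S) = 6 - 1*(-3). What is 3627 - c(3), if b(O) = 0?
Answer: 3630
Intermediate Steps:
g(S) = 9 (g(S) = 6 + 3 = 9)
c(t) = -t (c(t) = 0 - t = -t)
3627 - c(3) = 3627 - (-1)*3 = 3627 - 1*(-3) = 3627 + 3 = 3630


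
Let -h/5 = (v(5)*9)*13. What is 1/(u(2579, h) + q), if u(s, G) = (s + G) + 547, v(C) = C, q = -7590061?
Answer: -1/7589860 ≈ -1.3175e-7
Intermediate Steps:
h = -2925 (h = -5*5*9*13 = -225*13 = -5*585 = -2925)
u(s, G) = 547 + G + s (u(s, G) = (G + s) + 547 = 547 + G + s)
1/(u(2579, h) + q) = 1/((547 - 2925 + 2579) - 7590061) = 1/(201 - 7590061) = 1/(-7589860) = -1/7589860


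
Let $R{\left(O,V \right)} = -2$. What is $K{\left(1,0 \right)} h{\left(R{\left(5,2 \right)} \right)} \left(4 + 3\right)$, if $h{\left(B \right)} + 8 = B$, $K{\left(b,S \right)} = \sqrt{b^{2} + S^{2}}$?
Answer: $-70$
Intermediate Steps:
$K{\left(b,S \right)} = \sqrt{S^{2} + b^{2}}$
$h{\left(B \right)} = -8 + B$
$K{\left(1,0 \right)} h{\left(R{\left(5,2 \right)} \right)} \left(4 + 3\right) = \sqrt{0^{2} + 1^{2}} \left(-8 - 2\right) \left(4 + 3\right) = \sqrt{0 + 1} \left(\left(-10\right) 7\right) = \sqrt{1} \left(-70\right) = 1 \left(-70\right) = -70$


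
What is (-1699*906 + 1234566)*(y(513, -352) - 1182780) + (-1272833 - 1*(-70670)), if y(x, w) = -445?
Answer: 360560585637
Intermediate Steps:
(-1699*906 + 1234566)*(y(513, -352) - 1182780) + (-1272833 - 1*(-70670)) = (-1699*906 + 1234566)*(-445 - 1182780) + (-1272833 - 1*(-70670)) = (-1539294 + 1234566)*(-1183225) + (-1272833 + 70670) = -304728*(-1183225) - 1202163 = 360561787800 - 1202163 = 360560585637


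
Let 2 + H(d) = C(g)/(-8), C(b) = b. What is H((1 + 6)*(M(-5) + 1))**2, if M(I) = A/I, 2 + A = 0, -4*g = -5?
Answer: 4761/1024 ≈ 4.6494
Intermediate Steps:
g = 5/4 (g = -1/4*(-5) = 5/4 ≈ 1.2500)
A = -2 (A = -2 + 0 = -2)
M(I) = -2/I
H(d) = -69/32 (H(d) = -2 + (5/4)/(-8) = -2 + (5/4)*(-1/8) = -2 - 5/32 = -69/32)
H((1 + 6)*(M(-5) + 1))**2 = (-69/32)**2 = 4761/1024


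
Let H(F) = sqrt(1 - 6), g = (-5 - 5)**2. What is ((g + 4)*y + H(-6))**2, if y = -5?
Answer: (-520 + I*sqrt(5))**2 ≈ 2.704e+5 - 2326.0*I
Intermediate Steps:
g = 100 (g = (-10)**2 = 100)
H(F) = I*sqrt(5) (H(F) = sqrt(-5) = I*sqrt(5))
((g + 4)*y + H(-6))**2 = ((100 + 4)*(-5) + I*sqrt(5))**2 = (104*(-5) + I*sqrt(5))**2 = (-520 + I*sqrt(5))**2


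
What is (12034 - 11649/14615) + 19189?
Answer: 456312496/14615 ≈ 31222.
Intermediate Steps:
(12034 - 11649/14615) + 19189 = 175865261/14615 + 19189 = 456312496/14615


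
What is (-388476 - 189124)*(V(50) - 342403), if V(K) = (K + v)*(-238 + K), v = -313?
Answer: 169213118400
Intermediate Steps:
V(K) = (-313 + K)*(-238 + K) (V(K) = (K - 313)*(-238 + K) = (-313 + K)*(-238 + K))
(-388476 - 189124)*(V(50) - 342403) = (-388476 - 189124)*((74494 + 50² - 551*50) - 342403) = -577600*((74494 + 2500 - 27550) - 342403) = -577600*(49444 - 342403) = -577600*(-292959) = 169213118400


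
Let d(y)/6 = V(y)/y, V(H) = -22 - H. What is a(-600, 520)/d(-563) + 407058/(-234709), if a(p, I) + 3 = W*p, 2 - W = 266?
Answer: -6977361913189/253955138 ≈ -27475.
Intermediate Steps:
W = -264 (W = 2 - 1*266 = 2 - 266 = -264)
a(p, I) = -3 - 264*p
d(y) = 6*(-22 - y)/y (d(y) = 6*((-22 - y)/y) = 6*(-22 - y)/y)
a(-600, 520)/d(-563) + 407058/(-234709) = (-3 - 264*(-600))/(-6 - 132/(-563)) + 407058/(-234709) = (-3 + 158400)/(-6 - 132*(-1/563)) + 407058*(-1/234709) = 158397/(-6 + 132/563) - 407058/234709 = 158397/(-3246/563) - 407058/234709 = 158397*(-563/3246) - 407058/234709 = -29725837/1082 - 407058/234709 = -6977361913189/253955138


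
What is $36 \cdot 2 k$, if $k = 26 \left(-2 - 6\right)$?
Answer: $-14976$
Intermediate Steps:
$k = -208$ ($k = 26 \left(-8\right) = -208$)
$36 \cdot 2 k = 36 \cdot 2 \left(-208\right) = 72 \left(-208\right) = -14976$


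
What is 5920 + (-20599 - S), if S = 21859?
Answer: -36538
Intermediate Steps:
5920 + (-20599 - S) = 5920 + (-20599 - 1*21859) = 5920 + (-20599 - 21859) = 5920 - 42458 = -36538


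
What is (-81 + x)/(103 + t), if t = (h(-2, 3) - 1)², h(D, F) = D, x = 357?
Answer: 69/28 ≈ 2.4643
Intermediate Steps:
t = 9 (t = (-2 - 1)² = (-3)² = 9)
(-81 + x)/(103 + t) = (-81 + 357)/(103 + 9) = 276/112 = 276*(1/112) = 69/28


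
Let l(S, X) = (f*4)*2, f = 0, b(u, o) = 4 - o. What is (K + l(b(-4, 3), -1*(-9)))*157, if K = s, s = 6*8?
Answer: 7536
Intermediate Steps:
s = 48
K = 48
l(S, X) = 0 (l(S, X) = (0*4)*2 = 0*2 = 0)
(K + l(b(-4, 3), -1*(-9)))*157 = (48 + 0)*157 = 48*157 = 7536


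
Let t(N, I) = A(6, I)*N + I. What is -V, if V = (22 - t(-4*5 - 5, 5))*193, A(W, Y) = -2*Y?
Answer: 44969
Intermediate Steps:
t(N, I) = I - 2*I*N (t(N, I) = (-2*I)*N + I = -2*I*N + I = I - 2*I*N)
V = -44969 (V = (22 - 5*(1 - 2*(-4*5 - 5)))*193 = (22 - 5*(1 - 2*(-20 - 5)))*193 = (22 - 5*(1 - 2*(-25)))*193 = (22 - 5*(1 + 50))*193 = (22 - 5*51)*193 = (22 - 1*255)*193 = (22 - 255)*193 = -233*193 = -44969)
-V = -1*(-44969) = 44969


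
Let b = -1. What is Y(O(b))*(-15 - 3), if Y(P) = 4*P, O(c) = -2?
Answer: 144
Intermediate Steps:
Y(O(b))*(-15 - 3) = (4*(-2))*(-15 - 3) = -8*(-18) = 144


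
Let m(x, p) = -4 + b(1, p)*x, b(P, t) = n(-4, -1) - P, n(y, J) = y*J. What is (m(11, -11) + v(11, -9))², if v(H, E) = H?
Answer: 1600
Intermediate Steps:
n(y, J) = J*y
b(P, t) = 4 - P (b(P, t) = -1*(-4) - P = 4 - P)
m(x, p) = -4 + 3*x (m(x, p) = -4 + (4 - 1*1)*x = -4 + (4 - 1)*x = -4 + 3*x)
(m(11, -11) + v(11, -9))² = ((-4 + 3*11) + 11)² = ((-4 + 33) + 11)² = (29 + 11)² = 40² = 1600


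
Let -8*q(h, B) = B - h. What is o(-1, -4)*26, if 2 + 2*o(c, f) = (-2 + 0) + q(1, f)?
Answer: -351/8 ≈ -43.875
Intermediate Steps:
q(h, B) = -B/8 + h/8 (q(h, B) = -(B - h)/8 = -B/8 + h/8)
o(c, f) = -31/16 - f/16 (o(c, f) = -1 + ((-2 + 0) + (-f/8 + (1/8)*1))/2 = -1 + (-2 + (-f/8 + 1/8))/2 = -1 + (-2 + (1/8 - f/8))/2 = -1 + (-15/8 - f/8)/2 = -1 + (-15/16 - f/16) = -31/16 - f/16)
o(-1, -4)*26 = (-31/16 - 1/16*(-4))*26 = (-31/16 + 1/4)*26 = -27/16*26 = -351/8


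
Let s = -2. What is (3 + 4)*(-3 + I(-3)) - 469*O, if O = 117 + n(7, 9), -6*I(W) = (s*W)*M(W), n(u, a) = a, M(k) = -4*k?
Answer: -59199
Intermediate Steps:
I(W) = -4*W²/3 (I(W) = -(-2*W)*(-4*W)/6 = -4*W²/3)
O = 126 (O = 117 + 9 = 126)
(3 + 4)*(-3 + I(-3)) - 469*O = (3 + 4)*(-3 - 4/3*(-3)²) - 469*126 = 7*(-3 - 4/3*9) - 59094 = 7*(-3 - 12) - 59094 = 7*(-15) - 59094 = -105 - 59094 = -59199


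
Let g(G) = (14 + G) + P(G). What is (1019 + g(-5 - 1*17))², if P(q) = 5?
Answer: 1032256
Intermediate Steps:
g(G) = 19 + G (g(G) = (14 + G) + 5 = 19 + G)
(1019 + g(-5 - 1*17))² = (1019 + (19 + (-5 - 1*17)))² = (1019 + (19 + (-5 - 17)))² = (1019 + (19 - 22))² = (1019 - 3)² = 1016² = 1032256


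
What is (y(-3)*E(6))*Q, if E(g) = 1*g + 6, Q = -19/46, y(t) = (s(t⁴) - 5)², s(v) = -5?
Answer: -11400/23 ≈ -495.65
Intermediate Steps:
y(t) = 100 (y(t) = (-5 - 5)² = (-10)² = 100)
Q = -19/46 (Q = -19*1/46 = -19/46 ≈ -0.41304)
E(g) = 6 + g (E(g) = g + 6 = 6 + g)
(y(-3)*E(6))*Q = (100*(6 + 6))*(-19/46) = (100*12)*(-19/46) = 1200*(-19/46) = -11400/23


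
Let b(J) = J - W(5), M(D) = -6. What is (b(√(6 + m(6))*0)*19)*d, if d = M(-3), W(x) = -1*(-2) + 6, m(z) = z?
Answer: 912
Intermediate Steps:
W(x) = 8 (W(x) = 2 + 6 = 8)
d = -6
b(J) = -8 + J (b(J) = J - 1*8 = J - 8 = -8 + J)
(b(√(6 + m(6))*0)*19)*d = ((-8 + √(6 + 6)*0)*19)*(-6) = ((-8 + √12*0)*19)*(-6) = ((-8 + (2*√3)*0)*19)*(-6) = ((-8 + 0)*19)*(-6) = -8*19*(-6) = -152*(-6) = 912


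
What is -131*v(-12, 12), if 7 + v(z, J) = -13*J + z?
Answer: 22925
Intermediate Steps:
v(z, J) = -7 + z - 13*J (v(z, J) = -7 + (-13*J + z) = -7 + (z - 13*J) = -7 + z - 13*J)
-131*v(-12, 12) = -131*(-7 - 12 - 13*12) = -131*(-7 - 12 - 156) = -131*(-175) = 22925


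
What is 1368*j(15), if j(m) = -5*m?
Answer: -102600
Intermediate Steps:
1368*j(15) = 1368*(-5*15) = 1368*(-75) = -102600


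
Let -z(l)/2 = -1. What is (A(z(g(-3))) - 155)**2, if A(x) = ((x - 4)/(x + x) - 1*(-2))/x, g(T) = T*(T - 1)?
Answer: 380689/16 ≈ 23793.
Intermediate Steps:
g(T) = T*(-1 + T)
z(l) = 2 (z(l) = -2*(-1) = 2)
A(x) = (2 + (-4 + x)/(2*x))/x (A(x) = ((-4 + x)/((2*x)) + 2)/x = ((-4 + x)*(1/(2*x)) + 2)/x = ((-4 + x)/(2*x) + 2)/x = (2 + (-4 + x)/(2*x))/x)
(A(z(g(-3))) - 155)**2 = ((1/2)*(-4 + 5*2)/2**2 - 155)**2 = ((1/2)*(1/4)*(-4 + 10) - 155)**2 = ((1/2)*(1/4)*6 - 155)**2 = (3/4 - 155)**2 = (-617/4)**2 = 380689/16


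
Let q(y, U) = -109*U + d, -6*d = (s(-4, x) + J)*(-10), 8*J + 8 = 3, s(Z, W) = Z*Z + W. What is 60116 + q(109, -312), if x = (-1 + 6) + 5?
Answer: 2259991/24 ≈ 94166.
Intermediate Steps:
x = 10 (x = 5 + 5 = 10)
s(Z, W) = W + Z² (s(Z, W) = Z² + W = W + Z²)
J = -5/8 (J = -1 + (⅛)*3 = -1 + 3/8 = -5/8 ≈ -0.62500)
d = 1015/24 (d = -((10 + (-4)²) - 5/8)*(-10)/6 = -((10 + 16) - 5/8)*(-10)/6 = -(26 - 5/8)*(-10)/6 = -203*(-10)/48 = -⅙*(-1015/4) = 1015/24 ≈ 42.292)
q(y, U) = 1015/24 - 109*U (q(y, U) = -109*U + 1015/24 = 1015/24 - 109*U)
60116 + q(109, -312) = 60116 + (1015/24 - 109*(-312)) = 60116 + (1015/24 + 34008) = 60116 + 817207/24 = 2259991/24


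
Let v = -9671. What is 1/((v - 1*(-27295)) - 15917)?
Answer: 1/1707 ≈ 0.00058582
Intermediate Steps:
1/((v - 1*(-27295)) - 15917) = 1/((-9671 - 1*(-27295)) - 15917) = 1/((-9671 + 27295) - 15917) = 1/(17624 - 15917) = 1/1707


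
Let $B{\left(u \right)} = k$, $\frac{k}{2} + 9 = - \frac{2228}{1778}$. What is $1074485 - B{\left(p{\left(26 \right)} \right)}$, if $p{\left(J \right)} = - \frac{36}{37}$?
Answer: $\frac{955235395}{889} \approx 1.0745 \cdot 10^{6}$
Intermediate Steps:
$p{\left(J \right)} = - \frac{36}{37}$ ($p{\left(J \right)} = \left(-36\right) \frac{1}{37} = - \frac{36}{37}$)
$k = - \frac{18230}{889}$ ($k = -18 + 2 \left(- \frac{2228}{1778}\right) = -18 + 2 \left(\left(-2228\right) \frac{1}{1778}\right) = -18 + 2 \left(- \frac{1114}{889}\right) = -18 - \frac{2228}{889} = - \frac{18230}{889} \approx -20.506$)
$B{\left(u \right)} = - \frac{18230}{889}$
$1074485 - B{\left(p{\left(26 \right)} \right)} = 1074485 - - \frac{18230}{889} = 1074485 + \frac{18230}{889} = \frac{955235395}{889}$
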